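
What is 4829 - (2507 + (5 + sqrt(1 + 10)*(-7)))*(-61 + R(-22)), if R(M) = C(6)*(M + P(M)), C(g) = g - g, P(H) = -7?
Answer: 158061 - 427*sqrt(11) ≈ 1.5664e+5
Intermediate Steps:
C(g) = 0
R(M) = 0 (R(M) = 0*(M - 7) = 0*(-7 + M) = 0)
4829 - (2507 + (5 + sqrt(1 + 10)*(-7)))*(-61 + R(-22)) = 4829 - (2507 + (5 + sqrt(1 + 10)*(-7)))*(-61 + 0) = 4829 - (2507 + (5 + sqrt(11)*(-7)))*(-61) = 4829 - (2507 + (5 - 7*sqrt(11)))*(-61) = 4829 - (2512 - 7*sqrt(11))*(-61) = 4829 - (-153232 + 427*sqrt(11)) = 4829 + (153232 - 427*sqrt(11)) = 158061 - 427*sqrt(11)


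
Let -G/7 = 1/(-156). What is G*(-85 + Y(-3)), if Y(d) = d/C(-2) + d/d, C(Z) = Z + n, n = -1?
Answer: -581/156 ≈ -3.7244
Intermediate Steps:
G = 7/156 (G = -7/(-156) = -7*(-1/156) = 7/156 ≈ 0.044872)
C(Z) = -1 + Z (C(Z) = Z - 1 = -1 + Z)
Y(d) = 1 - d/3 (Y(d) = d/(-1 - 2) + d/d = d/(-3) + 1 = d*(-1/3) + 1 = -d/3 + 1 = 1 - d/3)
G*(-85 + Y(-3)) = 7*(-85 + (1 - 1/3*(-3)))/156 = 7*(-85 + (1 + 1))/156 = 7*(-85 + 2)/156 = (7/156)*(-83) = -581/156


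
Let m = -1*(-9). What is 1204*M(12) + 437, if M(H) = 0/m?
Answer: 437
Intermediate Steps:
m = 9
M(H) = 0 (M(H) = 0/9 = 0*(⅑) = 0)
1204*M(12) + 437 = 1204*0 + 437 = 0 + 437 = 437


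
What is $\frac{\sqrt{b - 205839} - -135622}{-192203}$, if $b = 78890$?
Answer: $- \frac{135622}{192203} - \frac{i \sqrt{126949}}{192203} \approx -0.70562 - 0.0018538 i$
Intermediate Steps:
$\frac{\sqrt{b - 205839} - -135622}{-192203} = \frac{\sqrt{78890 - 205839} - -135622}{-192203} = \left(\sqrt{-126949} + 135622\right) \left(- \frac{1}{192203}\right) = \left(i \sqrt{126949} + 135622\right) \left(- \frac{1}{192203}\right) = \left(135622 + i \sqrt{126949}\right) \left(- \frac{1}{192203}\right) = - \frac{135622}{192203} - \frac{i \sqrt{126949}}{192203}$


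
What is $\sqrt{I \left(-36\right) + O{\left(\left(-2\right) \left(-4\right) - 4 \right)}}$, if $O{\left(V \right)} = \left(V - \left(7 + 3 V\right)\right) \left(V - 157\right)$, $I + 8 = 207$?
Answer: $3 i \sqrt{541} \approx 69.778 i$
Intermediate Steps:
$I = 199$ ($I = -8 + 207 = 199$)
$O{\left(V \right)} = \left(-157 + V\right) \left(-7 - 2 V\right)$ ($O{\left(V \right)} = \left(V - \left(7 + 3 V\right)\right) \left(-157 + V\right) = \left(-7 - 2 V\right) \left(-157 + V\right) = \left(-157 + V\right) \left(-7 - 2 V\right)$)
$\sqrt{I \left(-36\right) + O{\left(\left(-2\right) \left(-4\right) - 4 \right)}} = \sqrt{199 \left(-36\right) + \left(1099 - 2 \left(\left(-2\right) \left(-4\right) - 4\right)^{2} + 307 \left(\left(-2\right) \left(-4\right) - 4\right)\right)} = \sqrt{-7164 + \left(1099 - 2 \left(8 - 4\right)^{2} + 307 \left(8 - 4\right)\right)} = \sqrt{-7164 + \left(1099 - 2 \cdot 4^{2} + 307 \cdot 4\right)} = \sqrt{-7164 + \left(1099 - 32 + 1228\right)} = \sqrt{-7164 + 2295} = \sqrt{-4869} = 3 i \sqrt{541}$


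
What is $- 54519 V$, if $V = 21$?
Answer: $-1144899$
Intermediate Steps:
$- 54519 V = \left(-54519\right) 21 = -1144899$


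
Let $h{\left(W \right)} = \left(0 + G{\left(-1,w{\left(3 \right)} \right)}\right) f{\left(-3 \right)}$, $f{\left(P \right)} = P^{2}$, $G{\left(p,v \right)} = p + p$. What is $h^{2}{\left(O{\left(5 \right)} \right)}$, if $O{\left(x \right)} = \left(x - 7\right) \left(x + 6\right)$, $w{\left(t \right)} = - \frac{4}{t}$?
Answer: $324$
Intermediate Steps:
$G{\left(p,v \right)} = 2 p$
$O{\left(x \right)} = \left(-7 + x\right) \left(6 + x\right)$
$h{\left(W \right)} = -18$ ($h{\left(W \right)} = \left(0 + 2 \left(-1\right)\right) \left(-3\right)^{2} = \left(0 - 2\right) 9 = \left(-2\right) 9 = -18$)
$h^{2}{\left(O{\left(5 \right)} \right)} = \left(-18\right)^{2} = 324$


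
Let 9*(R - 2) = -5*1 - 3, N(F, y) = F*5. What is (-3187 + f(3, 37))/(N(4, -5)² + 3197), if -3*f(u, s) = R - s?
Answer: -85726/97119 ≈ -0.88269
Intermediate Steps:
N(F, y) = 5*F
R = 10/9 (R = 2 + (-5*1 - 3)/9 = 2 + (-5 - 3)/9 = 2 + (⅑)*(-8) = 2 - 8/9 = 10/9 ≈ 1.1111)
f(u, s) = -10/27 + s/3 (f(u, s) = -(10/9 - s)/3 = -10/27 + s/3)
(-3187 + f(3, 37))/(N(4, -5)² + 3197) = (-3187 + (-10/27 + (⅓)*37))/((5*4)² + 3197) = (-3187 + (-10/27 + 37/3))/(20² + 3197) = (-3187 + 323/27)/(400 + 3197) = -85726/27/3597 = -85726/27*1/3597 = -85726/97119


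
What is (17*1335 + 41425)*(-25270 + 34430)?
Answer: 587339200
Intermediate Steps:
(17*1335 + 41425)*(-25270 + 34430) = (22695 + 41425)*9160 = 64120*9160 = 587339200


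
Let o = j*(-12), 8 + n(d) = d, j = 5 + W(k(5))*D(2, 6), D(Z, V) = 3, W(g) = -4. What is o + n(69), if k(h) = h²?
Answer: 145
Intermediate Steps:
j = -7 (j = 5 - 4*3 = 5 - 12 = -7)
n(d) = -8 + d
o = 84 (o = -7*(-12) = 84)
o + n(69) = 84 + (-8 + 69) = 84 + 61 = 145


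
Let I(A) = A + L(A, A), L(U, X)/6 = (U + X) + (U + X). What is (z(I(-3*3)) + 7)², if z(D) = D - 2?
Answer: 48400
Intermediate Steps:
L(U, X) = 12*U + 12*X (L(U, X) = 6*((U + X) + (U + X)) = 6*(2*U + 2*X) = 12*U + 12*X)
I(A) = 25*A (I(A) = A + (12*A + 12*A) = A + 24*A = 25*A)
z(D) = -2 + D
(z(I(-3*3)) + 7)² = ((-2 + 25*(-3*3)) + 7)² = ((-2 + 25*(-9)) + 7)² = ((-2 - 225) + 7)² = (-227 + 7)² = (-220)² = 48400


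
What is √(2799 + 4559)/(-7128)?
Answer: -√7358/7128 ≈ -0.012034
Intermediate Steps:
√(2799 + 4559)/(-7128) = √7358*(-1/7128) = -√7358/7128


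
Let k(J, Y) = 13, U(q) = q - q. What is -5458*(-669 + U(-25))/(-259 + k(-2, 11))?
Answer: -608567/41 ≈ -14843.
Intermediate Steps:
U(q) = 0
-5458*(-669 + U(-25))/(-259 + k(-2, 11)) = -5458*(-669 + 0)/(-259 + 13) = -(-3651402)/(-246) = -(-3651402)*(-1)/246 = -5458*223/82 = -608567/41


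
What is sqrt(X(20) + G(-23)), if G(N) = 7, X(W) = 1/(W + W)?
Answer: sqrt(2810)/20 ≈ 2.6505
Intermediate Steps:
X(W) = 1/(2*W)
sqrt(X(20) + G(-23)) = sqrt((1/2)/20 + 7) = sqrt((1/2)*(1/20) + 7) = sqrt(1/40 + 7) = sqrt(281/40) = sqrt(2810)/20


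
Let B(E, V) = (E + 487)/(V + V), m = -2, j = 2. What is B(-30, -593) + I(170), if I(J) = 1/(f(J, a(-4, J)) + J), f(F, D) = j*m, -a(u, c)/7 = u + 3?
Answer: -18669/49219 ≈ -0.37930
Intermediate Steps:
a(u, c) = -21 - 7*u (a(u, c) = -7*(u + 3) = -7*(3 + u) = -21 - 7*u)
f(F, D) = -4 (f(F, D) = 2*(-2) = -4)
B(E, V) = (487 + E)/(2*V) (B(E, V) = (487 + E)/((2*V)) = (487 + E)*(1/(2*V)) = (487 + E)/(2*V))
I(J) = 1/(-4 + J)
B(-30, -593) + I(170) = (½)*(487 - 30)/(-593) + 1/(-4 + 170) = (½)*(-1/593)*457 + 1/166 = -457/1186 + 1/166 = -18669/49219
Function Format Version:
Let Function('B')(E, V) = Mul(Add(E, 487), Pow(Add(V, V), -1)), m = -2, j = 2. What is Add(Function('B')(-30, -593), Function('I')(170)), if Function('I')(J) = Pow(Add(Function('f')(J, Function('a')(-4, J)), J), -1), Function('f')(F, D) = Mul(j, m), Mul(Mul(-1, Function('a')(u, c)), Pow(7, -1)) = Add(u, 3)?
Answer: Rational(-18669, 49219) ≈ -0.37930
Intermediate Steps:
Function('a')(u, c) = Add(-21, Mul(-7, u)) (Function('a')(u, c) = Mul(-7, Add(u, 3)) = Mul(-7, Add(3, u)) = Add(-21, Mul(-7, u)))
Function('f')(F, D) = -4 (Function('f')(F, D) = Mul(2, -2) = -4)
Function('B')(E, V) = Mul(Rational(1, 2), Pow(V, -1), Add(487, E)) (Function('B')(E, V) = Mul(Add(487, E), Pow(Mul(2, V), -1)) = Mul(Add(487, E), Mul(Rational(1, 2), Pow(V, -1))) = Mul(Rational(1, 2), Pow(V, -1), Add(487, E)))
Function('I')(J) = Pow(Add(-4, J), -1)
Add(Function('B')(-30, -593), Function('I')(170)) = Add(Mul(Rational(1, 2), Pow(-593, -1), Add(487, -30)), Pow(Add(-4, 170), -1)) = Add(Mul(Rational(1, 2), Rational(-1, 593), 457), Pow(166, -1)) = Add(Rational(-457, 1186), Rational(1, 166)) = Rational(-18669, 49219)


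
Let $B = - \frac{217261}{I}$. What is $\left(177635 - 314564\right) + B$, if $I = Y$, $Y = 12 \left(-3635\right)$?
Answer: $- \frac{5972625719}{43620} \approx -1.3692 \cdot 10^{5}$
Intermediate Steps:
$Y = -43620$
$I = -43620$
$B = \frac{217261}{43620}$ ($B = - \frac{217261}{-43620} = \left(-217261\right) \left(- \frac{1}{43620}\right) = \frac{217261}{43620} \approx 4.9808$)
$\left(177635 - 314564\right) + B = \left(177635 - 314564\right) + \frac{217261}{43620} = -136929 + \frac{217261}{43620} = - \frac{5972625719}{43620}$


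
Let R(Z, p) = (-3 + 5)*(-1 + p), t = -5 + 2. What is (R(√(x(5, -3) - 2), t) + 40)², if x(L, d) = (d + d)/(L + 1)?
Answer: 1024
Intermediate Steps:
x(L, d) = 2*d/(1 + L) (x(L, d) = (2*d)/(1 + L) = 2*d/(1 + L))
t = -3
R(Z, p) = -2 + 2*p (R(Z, p) = 2*(-1 + p) = -2 + 2*p)
(R(√(x(5, -3) - 2), t) + 40)² = ((-2 + 2*(-3)) + 40)² = ((-2 - 6) + 40)² = (-8 + 40)² = 32² = 1024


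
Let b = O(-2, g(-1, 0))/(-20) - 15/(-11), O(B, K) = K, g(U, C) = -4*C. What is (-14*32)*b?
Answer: -6720/11 ≈ -610.91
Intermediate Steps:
b = 15/11 (b = -4*0/(-20) - 15/(-11) = 0*(-1/20) - 15*(-1/11) = 0 + 15/11 = 15/11 ≈ 1.3636)
(-14*32)*b = -14*32*(15/11) = -448*15/11 = -6720/11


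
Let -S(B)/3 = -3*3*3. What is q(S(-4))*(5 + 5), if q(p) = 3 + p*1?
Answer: 840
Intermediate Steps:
S(B) = 81 (S(B) = -3*(-3*3)*3 = -(-27)*3 = -3*(-27) = 81)
q(p) = 3 + p
q(S(-4))*(5 + 5) = (3 + 81)*(5 + 5) = 84*10 = 840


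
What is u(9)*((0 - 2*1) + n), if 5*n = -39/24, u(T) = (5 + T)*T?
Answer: -5859/20 ≈ -292.95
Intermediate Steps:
u(T) = T*(5 + T)
n = -13/40 (n = (-39/24)/5 = (-39*1/24)/5 = (⅕)*(-13/8) = -13/40 ≈ -0.32500)
u(9)*((0 - 2*1) + n) = (9*(5 + 9))*((0 - 2*1) - 13/40) = (9*14)*((0 - 2) - 13/40) = 126*(-2 - 13/40) = 126*(-93/40) = -5859/20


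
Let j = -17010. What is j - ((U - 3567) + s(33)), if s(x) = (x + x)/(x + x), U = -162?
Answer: -13282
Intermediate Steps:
s(x) = 1 (s(x) = (2*x)/((2*x)) = (2*x)*(1/(2*x)) = 1)
j - ((U - 3567) + s(33)) = -17010 - ((-162 - 3567) + 1) = -17010 - (-3729 + 1) = -17010 - 1*(-3728) = -17010 + 3728 = -13282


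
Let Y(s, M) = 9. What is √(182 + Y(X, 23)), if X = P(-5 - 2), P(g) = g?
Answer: √191 ≈ 13.820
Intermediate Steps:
X = -7 (X = -5 - 2 = -7)
√(182 + Y(X, 23)) = √(182 + 9) = √191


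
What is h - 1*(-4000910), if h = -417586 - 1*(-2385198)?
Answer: 5968522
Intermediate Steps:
h = 1967612 (h = -417586 + 2385198 = 1967612)
h - 1*(-4000910) = 1967612 - 1*(-4000910) = 1967612 + 4000910 = 5968522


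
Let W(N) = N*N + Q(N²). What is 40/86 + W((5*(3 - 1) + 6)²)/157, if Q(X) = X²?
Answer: 184686414916/6751 ≈ 2.7357e+7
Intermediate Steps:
W(N) = N² + N⁴ (W(N) = N*N + (N²)² = N² + N⁴)
40/86 + W((5*(3 - 1) + 6)²)/157 = 40/86 + (((5*(3 - 1) + 6)²)² + ((5*(3 - 1) + 6)²)⁴)/157 = 40*(1/86) + (((5*2 + 6)²)² + ((5*2 + 6)²)⁴)*(1/157) = 20/43 + (((10 + 6)²)² + ((10 + 6)²)⁴)*(1/157) = 20/43 + ((16²)² + (16²)⁴)*(1/157) = 20/43 + (256² + 256⁴)*(1/157) = 20/43 + (65536 + 4294967296)*(1/157) = 20/43 + 4295032832*(1/157) = 20/43 + 4295032832/157 = 184686414916/6751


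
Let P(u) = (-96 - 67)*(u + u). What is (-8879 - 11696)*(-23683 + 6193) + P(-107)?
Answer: 359891632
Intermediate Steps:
P(u) = -326*u
(-8879 - 11696)*(-23683 + 6193) + P(-107) = (-8879 - 11696)*(-23683 + 6193) - 326*(-107) = -20575*(-17490) + 34882 = 359856750 + 34882 = 359891632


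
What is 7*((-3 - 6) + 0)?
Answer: -63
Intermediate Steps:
7*((-3 - 6) + 0) = 7*(-9 + 0) = 7*(-9) = -63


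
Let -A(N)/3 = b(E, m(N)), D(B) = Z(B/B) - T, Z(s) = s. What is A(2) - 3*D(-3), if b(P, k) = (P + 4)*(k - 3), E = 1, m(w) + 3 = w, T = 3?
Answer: 66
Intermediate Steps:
m(w) = -3 + w
D(B) = -2 (D(B) = B/B - 1*3 = 1 - 3 = -2)
b(P, k) = (-3 + k)*(4 + P) (b(P, k) = (4 + P)*(-3 + k) = (-3 + k)*(4 + P))
A(N) = 90 - 15*N (A(N) = -3*(-12 - 3*1 + 4*(-3 + N) + 1*(-3 + N)) = -3*(-12 - 3 + (-12 + 4*N) + (-3 + N)) = -3*(-30 + 5*N) = 90 - 15*N)
A(2) - 3*D(-3) = (90 - 15*2) - 3*(-2) = (90 - 30) + 6 = 60 + 6 = 66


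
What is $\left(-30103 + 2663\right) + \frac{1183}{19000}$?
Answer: $- \frac{521358817}{19000} \approx -27440.0$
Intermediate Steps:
$\left(-30103 + 2663\right) + \frac{1183}{19000} = -27440 + 1183 \cdot \frac{1}{19000} = -27440 + \frac{1183}{19000} = - \frac{521358817}{19000}$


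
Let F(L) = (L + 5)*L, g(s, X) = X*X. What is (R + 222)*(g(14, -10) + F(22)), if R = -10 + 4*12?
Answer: 180440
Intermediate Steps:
g(s, X) = X²
F(L) = L*(5 + L) (F(L) = (5 + L)*L = L*(5 + L))
R = 38 (R = -10 + 48 = 38)
(R + 222)*(g(14, -10) + F(22)) = (38 + 222)*((-10)² + 22*(5 + 22)) = 260*(100 + 22*27) = 260*(100 + 594) = 260*694 = 180440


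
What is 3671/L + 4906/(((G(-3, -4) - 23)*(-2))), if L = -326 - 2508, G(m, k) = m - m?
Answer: 6867369/65182 ≈ 105.36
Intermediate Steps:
G(m, k) = 0
L = -2834
3671/L + 4906/(((G(-3, -4) - 23)*(-2))) = 3671/(-2834) + 4906/(((0 - 23)*(-2))) = 3671*(-1/2834) + 4906/((-23*(-2))) = -3671/2834 + 4906/46 = -3671/2834 + 4906*(1/46) = -3671/2834 + 2453/23 = 6867369/65182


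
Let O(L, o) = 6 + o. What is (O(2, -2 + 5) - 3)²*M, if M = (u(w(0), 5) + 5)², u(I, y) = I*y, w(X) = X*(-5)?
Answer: 900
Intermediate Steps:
w(X) = -5*X
M = 25 (M = (-5*0*5 + 5)² = (0*5 + 5)² = (0 + 5)² = 5² = 25)
(O(2, -2 + 5) - 3)²*M = ((6 + (-2 + 5)) - 3)²*25 = ((6 + 3) - 3)²*25 = (9 - 3)²*25 = 6²*25 = 36*25 = 900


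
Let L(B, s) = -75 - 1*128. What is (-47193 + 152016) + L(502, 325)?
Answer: 104620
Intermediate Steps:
L(B, s) = -203 (L(B, s) = -75 - 128 = -203)
(-47193 + 152016) + L(502, 325) = (-47193 + 152016) - 203 = 104823 - 203 = 104620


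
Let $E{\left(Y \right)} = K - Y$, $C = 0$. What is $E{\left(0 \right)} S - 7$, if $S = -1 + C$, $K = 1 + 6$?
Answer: $-14$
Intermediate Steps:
$K = 7$
$E{\left(Y \right)} = 7 - Y$
$S = -1$ ($S = -1 + 0 = -1$)
$E{\left(0 \right)} S - 7 = \left(7 - 0\right) \left(-1\right) - 7 = \left(7 + 0\right) \left(-1\right) - 7 = 7 \left(-1\right) - 7 = -7 - 7 = -14$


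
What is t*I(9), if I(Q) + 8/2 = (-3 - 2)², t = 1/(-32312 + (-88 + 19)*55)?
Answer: -21/36107 ≈ -0.00058160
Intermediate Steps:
t = -1/36107 (t = 1/(-32312 - 69*55) = 1/(-32312 - 3795) = 1/(-36107) = -1/36107 ≈ -2.7695e-5)
I(Q) = 21 (I(Q) = -4 + (-3 - 2)² = -4 + (-5)² = -4 + 25 = 21)
t*I(9) = -1/36107*21 = -21/36107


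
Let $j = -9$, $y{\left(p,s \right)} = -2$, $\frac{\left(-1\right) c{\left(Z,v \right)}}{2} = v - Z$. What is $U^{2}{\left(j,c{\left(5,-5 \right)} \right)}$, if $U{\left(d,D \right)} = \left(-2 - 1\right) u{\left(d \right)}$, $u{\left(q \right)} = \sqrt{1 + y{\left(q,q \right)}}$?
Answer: $-9$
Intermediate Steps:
$c{\left(Z,v \right)} = - 2 v + 2 Z$ ($c{\left(Z,v \right)} = - 2 \left(v - Z\right) = - 2 v + 2 Z$)
$u{\left(q \right)} = i$ ($u{\left(q \right)} = \sqrt{1 - 2} = \sqrt{-1} = i$)
$U{\left(d,D \right)} = - 3 i$ ($U{\left(d,D \right)} = \left(-2 - 1\right) i = - 3 i$)
$U^{2}{\left(j,c{\left(5,-5 \right)} \right)} = \left(- 3 i\right)^{2} = -9$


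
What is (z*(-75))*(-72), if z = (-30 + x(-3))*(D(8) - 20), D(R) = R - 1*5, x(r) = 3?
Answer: 2478600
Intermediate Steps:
D(R) = -5 + R (D(R) = R - 5 = -5 + R)
z = 459 (z = (-30 + 3)*((-5 + 8) - 20) = -27*(3 - 20) = -27*(-17) = 459)
(z*(-75))*(-72) = (459*(-75))*(-72) = -34425*(-72) = 2478600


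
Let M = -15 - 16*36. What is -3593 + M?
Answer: -4184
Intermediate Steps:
M = -591 (M = -15 - 576 = -591)
-3593 + M = -3593 - 591 = -4184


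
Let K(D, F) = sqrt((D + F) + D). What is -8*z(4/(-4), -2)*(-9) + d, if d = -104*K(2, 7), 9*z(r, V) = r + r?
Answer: -16 - 104*sqrt(11) ≈ -360.93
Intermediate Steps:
K(D, F) = sqrt(F + 2*D)
z(r, V) = 2*r/9 (z(r, V) = (r + r)/9 = (2*r)/9 = 2*r/9)
d = -104*sqrt(11) (d = -104*sqrt(7 + 2*2) = -104*sqrt(7 + 4) = -104*sqrt(11) ≈ -344.93)
-8*z(4/(-4), -2)*(-9) + d = -16*4/(-4)/9*(-9) - 104*sqrt(11) = -16*4*(-1/4)/9*(-9) - 104*sqrt(11) = -16*(-1)/9*(-9) - 104*sqrt(11) = -8*(-2/9)*(-9) - 104*sqrt(11) = (16/9)*(-9) - 104*sqrt(11) = -16 - 104*sqrt(11)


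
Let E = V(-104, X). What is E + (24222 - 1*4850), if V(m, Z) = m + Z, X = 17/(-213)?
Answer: 4104067/213 ≈ 19268.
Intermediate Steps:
X = -17/213 (X = 17*(-1/213) = -17/213 ≈ -0.079812)
V(m, Z) = Z + m
E = -22169/213 (E = -17/213 - 104 = -22169/213 ≈ -104.08)
E + (24222 - 1*4850) = -22169/213 + (24222 - 1*4850) = -22169/213 + (24222 - 4850) = -22169/213 + 19372 = 4104067/213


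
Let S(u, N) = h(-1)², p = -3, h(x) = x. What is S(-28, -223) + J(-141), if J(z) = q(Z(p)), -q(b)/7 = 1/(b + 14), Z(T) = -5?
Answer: 2/9 ≈ 0.22222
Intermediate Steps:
q(b) = -7/(14 + b) (q(b) = -7/(b + 14) = -7/(14 + b))
J(z) = -7/9 (J(z) = -7/(14 - 5) = -7/9)
S(u, N) = 1 (S(u, N) = (-1)² = 1)
S(-28, -223) + J(-141) = 1 - 7/9 = 2/9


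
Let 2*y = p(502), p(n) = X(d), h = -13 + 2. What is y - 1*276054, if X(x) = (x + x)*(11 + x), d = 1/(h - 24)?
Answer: -338166534/1225 ≈ -2.7605e+5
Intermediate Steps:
h = -11
d = -1/35 (d = 1/(-11 - 24) = 1/(-35) = -1/35 ≈ -0.028571)
X(x) = 2*x*(11 + x) (X(x) = (2*x)*(11 + x) = 2*x*(11 + x))
p(n) = -768/1225 (p(n) = 2*(-1/35)*(11 - 1/35) = 2*(-1/35)*(384/35) = -768/1225)
y = -384/1225 (y = (½)*(-768/1225) = -384/1225 ≈ -0.31347)
y - 1*276054 = -384/1225 - 1*276054 = -384/1225 - 276054 = -338166534/1225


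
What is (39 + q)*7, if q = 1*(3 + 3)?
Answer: 315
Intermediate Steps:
q = 6 (q = 1*6 = 6)
(39 + q)*7 = (39 + 6)*7 = 45*7 = 315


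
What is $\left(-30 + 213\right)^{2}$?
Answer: $33489$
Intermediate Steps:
$\left(-30 + 213\right)^{2} = 183^{2} = 33489$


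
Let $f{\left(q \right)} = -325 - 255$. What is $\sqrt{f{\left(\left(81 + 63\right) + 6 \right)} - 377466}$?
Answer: $i \sqrt{378046} \approx 614.85 i$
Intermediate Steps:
$f{\left(q \right)} = -580$ ($f{\left(q \right)} = -325 - 255 = -580$)
$\sqrt{f{\left(\left(81 + 63\right) + 6 \right)} - 377466} = \sqrt{-580 - 377466} = \sqrt{-378046} = i \sqrt{378046}$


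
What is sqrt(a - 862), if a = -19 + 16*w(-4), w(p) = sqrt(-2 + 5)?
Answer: sqrt(-881 + 16*sqrt(3)) ≈ 29.211*I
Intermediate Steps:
w(p) = sqrt(3)
a = -19 + 16*sqrt(3) ≈ 8.7128
sqrt(a - 862) = sqrt((-19 + 16*sqrt(3)) - 862) = sqrt(-881 + 16*sqrt(3))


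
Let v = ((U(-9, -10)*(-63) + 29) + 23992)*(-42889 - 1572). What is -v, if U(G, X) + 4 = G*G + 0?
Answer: 852317370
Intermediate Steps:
U(G, X) = -4 + G² (U(G, X) = -4 + (G*G + 0) = -4 + (G² + 0) = -4 + G²)
v = -852317370 (v = (((-4 + (-9)²)*(-63) + 29) + 23992)*(-42889 - 1572) = (((-4 + 81)*(-63) + 29) + 23992)*(-44461) = ((77*(-63) + 29) + 23992)*(-44461) = ((-4851 + 29) + 23992)*(-44461) = (-4822 + 23992)*(-44461) = 19170*(-44461) = -852317370)
-v = -1*(-852317370) = 852317370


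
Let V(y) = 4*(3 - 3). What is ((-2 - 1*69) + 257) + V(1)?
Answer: 186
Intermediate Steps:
V(y) = 0 (V(y) = 4*0 = 0)
((-2 - 1*69) + 257) + V(1) = ((-2 - 1*69) + 257) + 0 = ((-2 - 69) + 257) + 0 = (-71 + 257) + 0 = 186 + 0 = 186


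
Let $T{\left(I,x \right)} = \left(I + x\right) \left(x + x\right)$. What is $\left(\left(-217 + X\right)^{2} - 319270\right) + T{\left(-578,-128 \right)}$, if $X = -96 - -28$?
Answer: $-57309$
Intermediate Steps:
$X = -68$ ($X = -96 + 28 = -68$)
$T{\left(I,x \right)} = 2 x \left(I + x\right)$ ($T{\left(I,x \right)} = \left(I + x\right) 2 x = 2 x \left(I + x\right)$)
$\left(\left(-217 + X\right)^{2} - 319270\right) + T{\left(-578,-128 \right)} = \left(\left(-217 - 68\right)^{2} - 319270\right) + 2 \left(-128\right) \left(-578 - 128\right) = \left(\left(-285\right)^{2} - 319270\right) + 2 \left(-128\right) \left(-706\right) = \left(81225 - 319270\right) + 180736 = -238045 + 180736 = -57309$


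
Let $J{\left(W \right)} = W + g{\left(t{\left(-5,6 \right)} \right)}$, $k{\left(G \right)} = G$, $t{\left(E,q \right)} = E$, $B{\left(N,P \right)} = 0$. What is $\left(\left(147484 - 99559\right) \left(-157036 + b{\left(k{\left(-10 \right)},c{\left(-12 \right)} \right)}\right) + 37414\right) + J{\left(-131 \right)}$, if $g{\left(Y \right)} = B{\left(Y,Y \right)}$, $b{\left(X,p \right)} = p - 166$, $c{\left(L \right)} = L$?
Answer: $-7534443667$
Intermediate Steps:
$b{\left(X,p \right)} = -166 + p$
$g{\left(Y \right)} = 0$
$J{\left(W \right)} = W$ ($J{\left(W \right)} = W + 0 = W$)
$\left(\left(147484 - 99559\right) \left(-157036 + b{\left(k{\left(-10 \right)},c{\left(-12 \right)} \right)}\right) + 37414\right) + J{\left(-131 \right)} = \left(\left(147484 - 99559\right) \left(-157036 - 178\right) + 37414\right) - 131 = \left(47925 \left(-157036 - 178\right) + 37414\right) - 131 = \left(47925 \left(-157214\right) + 37414\right) - 131 = \left(-7534480950 + 37414\right) - 131 = -7534443536 - 131 = -7534443667$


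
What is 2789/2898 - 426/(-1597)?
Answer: 5688581/4628106 ≈ 1.2291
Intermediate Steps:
2789/2898 - 426/(-1597) = 2789*(1/2898) - 426*(-1/1597) = 2789/2898 + 426/1597 = 5688581/4628106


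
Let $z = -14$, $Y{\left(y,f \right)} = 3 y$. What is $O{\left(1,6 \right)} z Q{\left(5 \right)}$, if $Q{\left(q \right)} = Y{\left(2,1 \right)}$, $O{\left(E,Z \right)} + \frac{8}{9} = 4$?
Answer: $- \frac{784}{3} \approx -261.33$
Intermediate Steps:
$O{\left(E,Z \right)} = \frac{28}{9}$ ($O{\left(E,Z \right)} = - \frac{8}{9} + 4 = \frac{28}{9}$)
$Q{\left(q \right)} = 6$ ($Q{\left(q \right)} = 3 \cdot 2 = 6$)
$O{\left(1,6 \right)} z Q{\left(5 \right)} = \frac{28}{9} \left(-14\right) 6 = \left(- \frac{392}{9}\right) 6 = - \frac{784}{3}$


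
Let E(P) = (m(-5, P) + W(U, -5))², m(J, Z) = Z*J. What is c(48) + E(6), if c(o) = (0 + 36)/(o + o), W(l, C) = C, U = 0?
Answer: 9803/8 ≈ 1225.4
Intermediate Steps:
m(J, Z) = J*Z
c(o) = 18/o (c(o) = 36/((2*o)) = 36*(1/(2*o)) = 18/o)
E(P) = (-5 - 5*P)² (E(P) = (-5*P - 5)² = (-5 - 5*P)²)
c(48) + E(6) = 18/48 + 25*(1 + 6)² = 18*(1/48) + 25*7² = 3/8 + 25*49 = 3/8 + 1225 = 9803/8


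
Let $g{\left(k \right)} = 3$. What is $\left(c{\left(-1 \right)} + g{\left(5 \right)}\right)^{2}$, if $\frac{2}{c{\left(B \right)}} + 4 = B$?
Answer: $\frac{169}{25} \approx 6.76$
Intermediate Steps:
$c{\left(B \right)} = \frac{2}{-4 + B}$
$\left(c{\left(-1 \right)} + g{\left(5 \right)}\right)^{2} = \left(\frac{2}{-4 - 1} + 3\right)^{2} = \left(\frac{2}{-5} + 3\right)^{2} = \left(2 \left(- \frac{1}{5}\right) + 3\right)^{2} = \left(- \frac{2}{5} + 3\right)^{2} = \left(\frac{13}{5}\right)^{2} = \frac{169}{25}$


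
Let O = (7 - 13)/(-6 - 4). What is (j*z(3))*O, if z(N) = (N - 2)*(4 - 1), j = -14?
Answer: -126/5 ≈ -25.200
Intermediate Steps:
z(N) = -6 + 3*N (z(N) = (-2 + N)*3 = -6 + 3*N)
O = ⅗ (O = -6/(-10) = -6*(-⅒) = ⅗ ≈ 0.60000)
(j*z(3))*O = -14*(-6 + 3*3)*(⅗) = -14*(-6 + 9)*(⅗) = -14*3*(⅗) = -42*⅗ = -126/5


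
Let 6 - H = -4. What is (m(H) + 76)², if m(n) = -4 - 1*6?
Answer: 4356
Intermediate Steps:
H = 10 (H = 6 - 1*(-4) = 6 + 4 = 10)
m(n) = -10 (m(n) = -4 - 6 = -10)
(m(H) + 76)² = (-10 + 76)² = 66² = 4356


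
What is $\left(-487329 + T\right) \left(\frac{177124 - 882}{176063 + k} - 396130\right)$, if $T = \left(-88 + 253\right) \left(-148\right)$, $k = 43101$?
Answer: $\frac{2019483887086701}{9962} \approx 2.0272 \cdot 10^{11}$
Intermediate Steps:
$T = -24420$ ($T = 165 \left(-148\right) = -24420$)
$\left(-487329 + T\right) \left(\frac{177124 - 882}{176063 + k} - 396130\right) = \left(-487329 - 24420\right) \left(\frac{177124 - 882}{176063 + 43101} - 396130\right) = - 511749 \left(\frac{176242}{219164} - 396130\right) = - 511749 \left(176242 \cdot \frac{1}{219164} - 396130\right) = - 511749 \left(\frac{8011}{9962} - 396130\right) = \left(-511749\right) \left(- \frac{3946239049}{9962}\right) = \frac{2019483887086701}{9962}$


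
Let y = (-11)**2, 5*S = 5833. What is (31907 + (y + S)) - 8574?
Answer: 123103/5 ≈ 24621.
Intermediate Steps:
S = 5833/5 (S = (1/5)*5833 = 5833/5 ≈ 1166.6)
y = 121
(31907 + (y + S)) - 8574 = (31907 + (121 + 5833/5)) - 8574 = (31907 + 6438/5) - 8574 = 165973/5 - 8574 = 123103/5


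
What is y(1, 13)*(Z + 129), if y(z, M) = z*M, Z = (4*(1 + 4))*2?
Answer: 2197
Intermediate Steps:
Z = 40 (Z = (4*5)*2 = 20*2 = 40)
y(z, M) = M*z
y(1, 13)*(Z + 129) = (13*1)*(40 + 129) = 13*169 = 2197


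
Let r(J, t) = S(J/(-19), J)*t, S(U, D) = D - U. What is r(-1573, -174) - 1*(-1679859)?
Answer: 37391361/19 ≈ 1.9680e+6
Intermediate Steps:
r(J, t) = 20*J*t/19 (r(J, t) = (J - J/(-19))*t = (J - J*(-1)/19)*t = (J - (-1)*J/19)*t = (J + J/19)*t = (20*J/19)*t = 20*J*t/19)
r(-1573, -174) - 1*(-1679859) = (20/19)*(-1573)*(-174) - 1*(-1679859) = 5474040/19 + 1679859 = 37391361/19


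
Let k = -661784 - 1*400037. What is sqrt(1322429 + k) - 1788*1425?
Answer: -2547900 + 16*sqrt(1018) ≈ -2.5474e+6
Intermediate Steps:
k = -1061821 (k = -661784 - 400037 = -1061821)
sqrt(1322429 + k) - 1788*1425 = sqrt(1322429 - 1061821) - 1788*1425 = sqrt(260608) - 2547900 = 16*sqrt(1018) - 2547900 = -2547900 + 16*sqrt(1018)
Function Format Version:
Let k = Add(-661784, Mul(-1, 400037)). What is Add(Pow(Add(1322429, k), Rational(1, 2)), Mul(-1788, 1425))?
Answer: Add(-2547900, Mul(16, Pow(1018, Rational(1, 2)))) ≈ -2.5474e+6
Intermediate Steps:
k = -1061821 (k = Add(-661784, -400037) = -1061821)
Add(Pow(Add(1322429, k), Rational(1, 2)), Mul(-1788, 1425)) = Add(Pow(Add(1322429, -1061821), Rational(1, 2)), Mul(-1788, 1425)) = Add(Pow(260608, Rational(1, 2)), -2547900) = Add(Mul(16, Pow(1018, Rational(1, 2))), -2547900) = Add(-2547900, Mul(16, Pow(1018, Rational(1, 2))))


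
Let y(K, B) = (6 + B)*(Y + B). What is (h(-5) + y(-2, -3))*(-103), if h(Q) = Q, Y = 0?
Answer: 1442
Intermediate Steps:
y(K, B) = B*(6 + B) (y(K, B) = (6 + B)*(0 + B) = (6 + B)*B = B*(6 + B))
(h(-5) + y(-2, -3))*(-103) = (-5 - 3*(6 - 3))*(-103) = (-5 - 3*3)*(-103) = (-5 - 9)*(-103) = -14*(-103) = 1442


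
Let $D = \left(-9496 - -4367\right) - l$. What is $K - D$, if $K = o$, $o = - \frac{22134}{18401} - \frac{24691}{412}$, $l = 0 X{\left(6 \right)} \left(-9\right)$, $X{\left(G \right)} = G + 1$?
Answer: $\frac{38420578049}{7581212} \approx 5067.9$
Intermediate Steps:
$X{\left(G \right)} = 1 + G$
$l = 0$ ($l = 0 \left(1 + 6\right) \left(-9\right) = 0 \cdot 7 \left(-9\right) = 0 \left(-9\right) = 0$)
$o = - \frac{463458299}{7581212}$ ($o = \left(-22134\right) \frac{1}{18401} - \frac{24691}{412} = - \frac{22134}{18401} - \frac{24691}{412} = - \frac{463458299}{7581212} \approx -61.133$)
$K = - \frac{463458299}{7581212} \approx -61.133$
$D = -5129$ ($D = \left(-9496 - -4367\right) - 0 = \left(-9496 + 4367\right) + 0 = -5129 + 0 = -5129$)
$K - D = - \frac{463458299}{7581212} - -5129 = - \frac{463458299}{7581212} + 5129 = \frac{38420578049}{7581212}$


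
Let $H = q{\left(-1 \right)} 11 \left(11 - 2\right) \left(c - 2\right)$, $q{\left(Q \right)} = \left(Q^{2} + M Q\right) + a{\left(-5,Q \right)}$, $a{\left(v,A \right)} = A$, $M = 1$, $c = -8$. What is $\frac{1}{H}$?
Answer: $\frac{1}{990} \approx 0.0010101$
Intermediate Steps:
$q{\left(Q \right)} = Q^{2} + 2 Q$ ($q{\left(Q \right)} = \left(Q^{2} + 1 Q\right) + Q = \left(Q^{2} + Q\right) + Q = \left(Q + Q^{2}\right) + Q = Q^{2} + 2 Q$)
$H = 990$ ($H = - (2 - 1) 11 \left(11 - 2\right) \left(-8 - 2\right) = \left(-1\right) 1 \cdot 11 \cdot 9 \left(-10\right) = \left(-1\right) 11 \left(-90\right) = \left(-11\right) \left(-90\right) = 990$)
$\frac{1}{H} = \frac{1}{990}$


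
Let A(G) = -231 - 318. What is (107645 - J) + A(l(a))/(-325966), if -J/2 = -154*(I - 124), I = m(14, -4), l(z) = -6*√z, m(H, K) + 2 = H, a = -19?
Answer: 46333133755/325966 ≈ 1.4214e+5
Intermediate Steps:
m(H, K) = -2 + H
I = 12 (I = -2 + 14 = 12)
A(G) = -549
J = -34496 (J = -(-308)*(12 - 124) = -(-308)*(-112) = -2*17248 = -34496)
(107645 - J) + A(l(a))/(-325966) = (107645 - 1*(-34496)) - 549/(-325966) = (107645 + 34496) - 549*(-1/325966) = 142141 + 549/325966 = 46333133755/325966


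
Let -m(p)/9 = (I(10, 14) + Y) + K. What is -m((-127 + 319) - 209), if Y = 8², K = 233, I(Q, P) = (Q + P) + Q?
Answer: 2979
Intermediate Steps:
I(Q, P) = P + 2*Q (I(Q, P) = (P + Q) + Q = P + 2*Q)
Y = 64
m(p) = -2979 (m(p) = -9*(((14 + 2*10) + 64) + 233) = -9*(((14 + 20) + 64) + 233) = -9*((34 + 64) + 233) = -9*(98 + 233) = -9*331 = -2979)
-m((-127 + 319) - 209) = -1*(-2979) = 2979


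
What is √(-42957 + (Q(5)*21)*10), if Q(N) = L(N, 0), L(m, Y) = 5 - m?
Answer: 3*I*√4773 ≈ 207.26*I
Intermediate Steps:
Q(N) = 5 - N
√(-42957 + (Q(5)*21)*10) = √(-42957 + ((5 - 1*5)*21)*10) = √(-42957 + ((5 - 5)*21)*10) = √(-42957 + (0*21)*10) = √(-42957 + 0*10) = √(-42957 + 0) = √(-42957) = 3*I*√4773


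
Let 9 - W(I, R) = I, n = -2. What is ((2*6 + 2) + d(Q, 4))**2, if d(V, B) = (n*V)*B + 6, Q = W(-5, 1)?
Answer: 8464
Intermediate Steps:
W(I, R) = 9 - I
Q = 14 (Q = 9 - 1*(-5) = 9 + 5 = 14)
d(V, B) = 6 - 2*B*V (d(V, B) = (-2*V)*B + 6 = -2*B*V + 6 = 6 - 2*B*V)
((2*6 + 2) + d(Q, 4))**2 = ((2*6 + 2) + (6 - 2*4*14))**2 = ((12 + 2) + (6 - 112))**2 = (14 - 106)**2 = (-92)**2 = 8464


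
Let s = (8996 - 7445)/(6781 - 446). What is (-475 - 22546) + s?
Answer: -145836484/6335 ≈ -23021.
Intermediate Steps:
s = 1551/6335 ≈ 0.24483
(-475 - 22546) + s = (-475 - 22546) + 1551/6335 = -23021 + 1551/6335 = -145836484/6335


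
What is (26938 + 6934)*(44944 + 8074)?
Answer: 1795825696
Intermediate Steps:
(26938 + 6934)*(44944 + 8074) = 33872*53018 = 1795825696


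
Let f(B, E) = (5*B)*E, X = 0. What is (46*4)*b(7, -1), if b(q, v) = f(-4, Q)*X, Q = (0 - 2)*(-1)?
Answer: 0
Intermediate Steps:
Q = 2 (Q = -2*(-1) = 2)
f(B, E) = 5*B*E
b(q, v) = 0 (b(q, v) = (5*(-4)*2)*0 = -40*0 = 0)
(46*4)*b(7, -1) = (46*4)*0 = 184*0 = 0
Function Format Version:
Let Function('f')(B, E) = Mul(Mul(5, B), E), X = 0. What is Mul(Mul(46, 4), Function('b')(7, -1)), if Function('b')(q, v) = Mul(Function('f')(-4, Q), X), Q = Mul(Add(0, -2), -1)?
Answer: 0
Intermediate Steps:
Q = 2 (Q = Mul(-2, -1) = 2)
Function('f')(B, E) = Mul(5, B, E)
Function('b')(q, v) = 0 (Function('b')(q, v) = Mul(Mul(5, -4, 2), 0) = Mul(-40, 0) = 0)
Mul(Mul(46, 4), Function('b')(7, -1)) = Mul(Mul(46, 4), 0) = Mul(184, 0) = 0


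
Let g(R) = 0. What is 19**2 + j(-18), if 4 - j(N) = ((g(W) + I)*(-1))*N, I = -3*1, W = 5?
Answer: 419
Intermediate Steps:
I = -3
j(N) = 4 - 3*N (j(N) = 4 - (0 - 3)*(-1)*N = 4 - (-3*(-1))*N = 4 - 3*N)
19**2 + j(-18) = 19**2 + (4 - 3*(-18)) = 361 + (4 + 54) = 361 + 58 = 419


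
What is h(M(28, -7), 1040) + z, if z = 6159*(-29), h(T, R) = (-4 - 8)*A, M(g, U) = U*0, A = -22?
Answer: -178347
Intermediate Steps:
M(g, U) = 0
h(T, R) = 264 (h(T, R) = (-4 - 8)*(-22) = -12*(-22) = 264)
z = -178611
h(M(28, -7), 1040) + z = 264 - 178611 = -178347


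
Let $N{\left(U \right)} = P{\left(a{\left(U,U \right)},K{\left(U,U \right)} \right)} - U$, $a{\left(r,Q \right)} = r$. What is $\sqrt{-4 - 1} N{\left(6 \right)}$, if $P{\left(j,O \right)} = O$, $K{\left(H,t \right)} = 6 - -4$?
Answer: $4 i \sqrt{5} \approx 8.9443 i$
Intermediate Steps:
$K{\left(H,t \right)} = 10$ ($K{\left(H,t \right)} = 6 + \left(-1 + 5\right) = 6 + 4 = 10$)
$N{\left(U \right)} = 10 - U$
$\sqrt{-4 - 1} N{\left(6 \right)} = \sqrt{-4 - 1} \left(10 - 6\right) = \sqrt{-5} \left(10 - 6\right) = i \sqrt{5} \cdot 4 = 4 i \sqrt{5}$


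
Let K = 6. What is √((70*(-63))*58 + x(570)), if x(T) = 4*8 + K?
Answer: I*√255742 ≈ 505.71*I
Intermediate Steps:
x(T) = 38 (x(T) = 4*8 + 6 = 32 + 6 = 38)
√((70*(-63))*58 + x(570)) = √((70*(-63))*58 + 38) = √(-4410*58 + 38) = √(-255780 + 38) = √(-255742) = I*√255742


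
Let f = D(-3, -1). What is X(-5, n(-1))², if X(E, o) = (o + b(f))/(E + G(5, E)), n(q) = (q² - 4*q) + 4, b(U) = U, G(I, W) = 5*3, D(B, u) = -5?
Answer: 4/25 ≈ 0.16000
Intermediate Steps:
G(I, W) = 15
f = -5
n(q) = 4 + q² - 4*q
X(E, o) = (-5 + o)/(15 + E) (X(E, o) = (o - 5)/(E + 15) = (-5 + o)/(15 + E))
X(-5, n(-1))² = ((-5 + (4 + (-1)² - 4*(-1)))/(15 - 5))² = ((-5 + (4 + 1 + 4))/10)² = ((-5 + 9)/10)² = ((⅒)*4)² = (⅖)² = 4/25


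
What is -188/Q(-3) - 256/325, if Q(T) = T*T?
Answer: -63404/2925 ≈ -21.677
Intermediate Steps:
Q(T) = T²
-188/Q(-3) - 256/325 = -188/((-3)²) - 256/325 = -188/9 - 256*1/325 = -188*⅑ - 256/325 = -188/9 - 256/325 = -63404/2925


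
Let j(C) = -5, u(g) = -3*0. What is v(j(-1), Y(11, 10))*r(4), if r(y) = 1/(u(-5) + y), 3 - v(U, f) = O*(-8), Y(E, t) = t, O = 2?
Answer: 19/4 ≈ 4.7500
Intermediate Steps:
u(g) = 0
v(U, f) = 19 (v(U, f) = 3 - 2*(-8) = 3 - 1*(-16) = 3 + 16 = 19)
r(y) = 1/y (r(y) = 1/(0 + y) = 1/y)
v(j(-1), Y(11, 10))*r(4) = 19/4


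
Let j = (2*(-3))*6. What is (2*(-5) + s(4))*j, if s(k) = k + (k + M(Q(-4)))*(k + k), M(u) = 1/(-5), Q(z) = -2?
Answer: -4392/5 ≈ -878.40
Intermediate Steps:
j = -36 (j = -6*6 = -36)
M(u) = -1/5
s(k) = k + 2*k*(-1/5 + k) (s(k) = k + (k - 1/5)*(k + k) = k + (-1/5 + k)*(2*k) = k + 2*k*(-1/5 + k))
(2*(-5) + s(4))*j = (2*(-5) + (1/5)*4*(3 + 10*4))*(-36) = (-10 + (1/5)*4*(3 + 40))*(-36) = (-10 + (1/5)*4*43)*(-36) = (-10 + 172/5)*(-36) = (122/5)*(-36) = -4392/5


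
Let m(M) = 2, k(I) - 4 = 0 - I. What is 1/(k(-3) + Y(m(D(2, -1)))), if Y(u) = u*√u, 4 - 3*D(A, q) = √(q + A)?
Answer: 7/41 - 2*√2/41 ≈ 0.10175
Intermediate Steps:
D(A, q) = 4/3 - √(A + q)/3 (D(A, q) = 4/3 - √(q + A)/3 = 4/3 - √(A + q)/3)
k(I) = 4 - I (k(I) = 4 + (0 - I) = 4 - I)
Y(u) = u^(3/2)
1/(k(-3) + Y(m(D(2, -1)))) = 1/((4 - 1*(-3)) + 2^(3/2)) = 1/((4 + 3) + 2*√2) = 1/(7 + 2*√2)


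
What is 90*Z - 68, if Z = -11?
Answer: -1058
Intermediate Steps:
90*Z - 68 = 90*(-11) - 68 = -990 - 68 = -1058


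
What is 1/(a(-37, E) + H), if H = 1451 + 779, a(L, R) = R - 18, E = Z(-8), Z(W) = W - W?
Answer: 1/2212 ≈ 0.00045208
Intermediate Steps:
Z(W) = 0
E = 0
a(L, R) = -18 + R
H = 2230
1/(a(-37, E) + H) = 1/((-18 + 0) + 2230) = 1/(-18 + 2230) = 1/2212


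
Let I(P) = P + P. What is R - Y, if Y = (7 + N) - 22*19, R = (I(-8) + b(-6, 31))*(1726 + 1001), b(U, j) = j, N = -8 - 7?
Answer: 41331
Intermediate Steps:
I(P) = 2*P
N = -15
R = 40905 (R = (2*(-8) + 31)*(1726 + 1001) = (-16 + 31)*2727 = 15*2727 = 40905)
Y = -426 (Y = (7 - 15) - 22*19 = -8 - 418 = -426)
R - Y = 40905 - 1*(-426) = 40905 + 426 = 41331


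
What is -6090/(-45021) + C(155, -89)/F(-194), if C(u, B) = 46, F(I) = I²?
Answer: 38545701/282401726 ≈ 0.13649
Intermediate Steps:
-6090/(-45021) + C(155, -89)/F(-194) = -6090/(-45021) + 46/((-194)²) = -6090*(-1/45021) + 46/37636 = 2030/15007 + 46*(1/37636) = 2030/15007 + 23/18818 = 38545701/282401726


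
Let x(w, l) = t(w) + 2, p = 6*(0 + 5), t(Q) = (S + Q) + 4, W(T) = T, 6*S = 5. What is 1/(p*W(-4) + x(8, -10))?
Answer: -6/631 ≈ -0.0095087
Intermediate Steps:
S = ⅚ (S = (⅙)*5 = ⅚ ≈ 0.83333)
t(Q) = 29/6 + Q (t(Q) = (⅚ + Q) + 4 = 29/6 + Q)
p = 30 (p = 6*5 = 30)
x(w, l) = 41/6 + w (x(w, l) = (29/6 + w) + 2 = 41/6 + w)
1/(p*W(-4) + x(8, -10)) = 1/(30*(-4) + (41/6 + 8)) = 1/(-120 + 89/6) = 1/(-631/6) = -6/631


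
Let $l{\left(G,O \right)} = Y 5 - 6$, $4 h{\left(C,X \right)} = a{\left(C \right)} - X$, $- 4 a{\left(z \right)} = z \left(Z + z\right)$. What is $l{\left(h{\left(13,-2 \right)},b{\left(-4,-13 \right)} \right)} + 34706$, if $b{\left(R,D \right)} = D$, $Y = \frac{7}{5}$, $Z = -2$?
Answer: $34707$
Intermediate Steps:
$Y = \frac{7}{5}$ ($Y = 7 \cdot \frac{1}{5} = \frac{7}{5} \approx 1.4$)
$a{\left(z \right)} = - \frac{z \left(-2 + z\right)}{4}$
$h{\left(C,X \right)} = - \frac{X}{4} + \frac{C \left(2 - C\right)}{16}$ ($h{\left(C,X \right)} = \frac{\frac{C \left(2 - C\right)}{4} - X}{4} = \frac{- X + \frac{C \left(2 - C\right)}{4}}{4} = - \frac{X}{4} + \frac{C \left(2 - C\right)}{16}$)
$l{\left(G,O \right)} = 1$ ($l{\left(G,O \right)} = \frac{7}{5} \cdot 5 - 6 = 7 - 6 = 1$)
$l{\left(h{\left(13,-2 \right)},b{\left(-4,-13 \right)} \right)} + 34706 = 1 + 34706 = 34707$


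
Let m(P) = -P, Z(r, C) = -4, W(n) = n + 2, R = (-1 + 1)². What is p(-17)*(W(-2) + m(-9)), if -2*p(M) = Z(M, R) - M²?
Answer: 2637/2 ≈ 1318.5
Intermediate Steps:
R = 0 (R = 0² = 0)
W(n) = 2 + n
p(M) = 2 + M²/2 (p(M) = -(-4 - M²)/2 = 2 + M²/2)
p(-17)*(W(-2) + m(-9)) = (2 + (½)*(-17)²)*((2 - 2) - 1*(-9)) = (2 + (½)*289)*(0 + 9) = (2 + 289/2)*9 = (293/2)*9 = 2637/2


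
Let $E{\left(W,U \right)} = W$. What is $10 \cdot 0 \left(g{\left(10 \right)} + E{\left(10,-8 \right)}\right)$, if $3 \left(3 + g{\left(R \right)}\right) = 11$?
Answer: $0$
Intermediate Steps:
$g{\left(R \right)} = \frac{2}{3}$ ($g{\left(R \right)} = -3 + \frac{1}{3} \cdot 11 = -3 + \frac{11}{3} = \frac{2}{3}$)
$10 \cdot 0 \left(g{\left(10 \right)} + E{\left(10,-8 \right)}\right) = 10 \cdot 0 \left(\frac{2}{3} + 10\right) = 0 \cdot \frac{32}{3} = 0$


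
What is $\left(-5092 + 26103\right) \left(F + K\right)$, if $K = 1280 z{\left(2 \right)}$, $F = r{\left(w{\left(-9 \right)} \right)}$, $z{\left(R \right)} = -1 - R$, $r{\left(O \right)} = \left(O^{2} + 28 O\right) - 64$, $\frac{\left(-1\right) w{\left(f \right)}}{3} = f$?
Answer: $-50825609$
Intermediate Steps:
$w{\left(f \right)} = - 3 f$
$r{\left(O \right)} = -64 + O^{2} + 28 O$
$F = 1421$ ($F = -64 + \left(\left(-3\right) \left(-9\right)\right)^{2} + 28 \left(\left(-3\right) \left(-9\right)\right) = -64 + 27^{2} + 28 \cdot 27 = -64 + 729 + 756 = 1421$)
$K = -3840$ ($K = 1280 \left(-1 - 2\right) = 1280 \left(-3\right) = -3840$)
$\left(-5092 + 26103\right) \left(F + K\right) = \left(-5092 + 26103\right) \left(1421 - 3840\right) = 21011 \left(-2419\right) = -50825609$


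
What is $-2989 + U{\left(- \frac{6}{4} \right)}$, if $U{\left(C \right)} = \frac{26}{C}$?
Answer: $- \frac{9019}{3} \approx -3006.3$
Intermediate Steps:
$-2989 + U{\left(- \frac{6}{4} \right)} = -2989 + \frac{26}{\left(-6\right) \frac{1}{4}} = -2989 + \frac{26}{- \frac{3}{2}} = -2989 + 26 \left(- \frac{2}{3}\right) = -2989 - \frac{52}{3} = - \frac{9019}{3}$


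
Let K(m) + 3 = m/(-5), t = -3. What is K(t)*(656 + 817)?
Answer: -17676/5 ≈ -3535.2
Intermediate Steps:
K(m) = -3 - m/5 (K(m) = -3 + m/(-5) = -3 + m*(-1/5) = -3 - m/5)
K(t)*(656 + 817) = (-3 - 1/5*(-3))*(656 + 817) = (-3 + 3/5)*1473 = -12/5*1473 = -17676/5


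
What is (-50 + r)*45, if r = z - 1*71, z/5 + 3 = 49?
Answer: 4905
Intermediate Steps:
z = 230 (z = -15 + 5*49 = -15 + 245 = 230)
r = 159 (r = 230 - 1*71 = 230 - 71 = 159)
(-50 + r)*45 = (-50 + 159)*45 = 109*45 = 4905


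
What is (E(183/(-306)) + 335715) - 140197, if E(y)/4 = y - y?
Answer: 195518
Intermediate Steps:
E(y) = 0 (E(y) = 4*(y - y) = 4*0 = 0)
(E(183/(-306)) + 335715) - 140197 = (0 + 335715) - 140197 = 335715 - 140197 = 195518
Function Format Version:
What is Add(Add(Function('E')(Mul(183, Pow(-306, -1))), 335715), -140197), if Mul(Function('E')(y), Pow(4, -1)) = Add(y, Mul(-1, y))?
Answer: 195518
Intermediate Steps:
Function('E')(y) = 0 (Function('E')(y) = Mul(4, Add(y, Mul(-1, y))) = Mul(4, 0) = 0)
Add(Add(Function('E')(Mul(183, Pow(-306, -1))), 335715), -140197) = Add(Add(0, 335715), -140197) = Add(335715, -140197) = 195518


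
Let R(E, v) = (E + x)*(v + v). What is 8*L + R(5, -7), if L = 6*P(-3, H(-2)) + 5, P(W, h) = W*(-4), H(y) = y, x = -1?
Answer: 560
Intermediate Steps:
R(E, v) = 2*v*(-1 + E) (R(E, v) = (E - 1)*(v + v) = (-1 + E)*(2*v) = 2*v*(-1 + E))
P(W, h) = -4*W
L = 77 (L = 6*(-4*(-3)) + 5 = 6*12 + 5 = 72 + 5 = 77)
8*L + R(5, -7) = 8*77 + 2*(-7)*(-1 + 5) = 616 + 2*(-7)*4 = 616 - 56 = 560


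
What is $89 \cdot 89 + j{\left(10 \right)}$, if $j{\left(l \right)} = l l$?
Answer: $8021$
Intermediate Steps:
$j{\left(l \right)} = l^{2}$
$89 \cdot 89 + j{\left(10 \right)} = 89 \cdot 89 + 10^{2} = 7921 + 100 = 8021$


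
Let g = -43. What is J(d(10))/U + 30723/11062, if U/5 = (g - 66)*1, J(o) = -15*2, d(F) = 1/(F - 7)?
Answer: 3415179/1205758 ≈ 2.8324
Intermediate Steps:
d(F) = 1/(-7 + F)
J(o) = -30
U = -545 (U = 5*((-43 - 66)*1) = 5*(-109*1) = 5*(-109) = -545)
J(d(10))/U + 30723/11062 = -30/(-545) + 30723/11062 = -30*(-1/545) + 30723*(1/11062) = 6/109 + 30723/11062 = 3415179/1205758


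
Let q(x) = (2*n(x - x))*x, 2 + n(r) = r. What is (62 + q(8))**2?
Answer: 900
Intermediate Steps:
n(r) = -2 + r
q(x) = -4*x (q(x) = (2*(-2 + (x - x)))*x = (2*(-2 + 0))*x = (2*(-2))*x = -4*x)
(62 + q(8))**2 = (62 - 4*8)**2 = (62 - 32)**2 = 30**2 = 900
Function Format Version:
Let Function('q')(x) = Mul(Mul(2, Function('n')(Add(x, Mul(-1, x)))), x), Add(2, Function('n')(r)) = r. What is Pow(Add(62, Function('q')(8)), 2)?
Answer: 900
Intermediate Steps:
Function('n')(r) = Add(-2, r)
Function('q')(x) = Mul(-4, x) (Function('q')(x) = Mul(Mul(2, Add(-2, Add(x, Mul(-1, x)))), x) = Mul(Mul(2, Add(-2, 0)), x) = Mul(Mul(2, -2), x) = Mul(-4, x))
Pow(Add(62, Function('q')(8)), 2) = Pow(Add(62, Mul(-4, 8)), 2) = Pow(Add(62, -32), 2) = Pow(30, 2) = 900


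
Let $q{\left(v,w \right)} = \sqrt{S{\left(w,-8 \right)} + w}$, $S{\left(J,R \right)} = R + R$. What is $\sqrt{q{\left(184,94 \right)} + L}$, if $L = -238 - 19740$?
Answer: $\sqrt{-19978 + \sqrt{78}} \approx 141.31 i$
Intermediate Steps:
$S{\left(J,R \right)} = 2 R$
$q{\left(v,w \right)} = \sqrt{-16 + w}$ ($q{\left(v,w \right)} = \sqrt{2 \left(-8\right) + w} = \sqrt{-16 + w}$)
$L = -19978$ ($L = -238 - 19740 = -19978$)
$\sqrt{q{\left(184,94 \right)} + L} = \sqrt{\sqrt{-16 + 94} - 19978} = \sqrt{\sqrt{78} - 19978} = \sqrt{-19978 + \sqrt{78}}$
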